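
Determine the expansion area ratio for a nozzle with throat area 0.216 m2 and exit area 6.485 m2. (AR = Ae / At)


AR = 6.485 / 0.216 = 30.0

30.0


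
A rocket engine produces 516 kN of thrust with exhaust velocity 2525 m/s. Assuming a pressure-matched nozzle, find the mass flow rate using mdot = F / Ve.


mdot = F / Ve = 516000 / 2525 = 204.4 kg/s

204.4 kg/s


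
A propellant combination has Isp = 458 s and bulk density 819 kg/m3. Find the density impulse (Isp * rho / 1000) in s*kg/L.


rho*Isp = 458 * 819 / 1000 = 375 s*kg/L

375 s*kg/L


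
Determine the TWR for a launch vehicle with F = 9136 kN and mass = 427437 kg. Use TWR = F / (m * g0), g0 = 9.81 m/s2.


TWR = 9136000 / (427437 * 9.81) = 2.18

2.18


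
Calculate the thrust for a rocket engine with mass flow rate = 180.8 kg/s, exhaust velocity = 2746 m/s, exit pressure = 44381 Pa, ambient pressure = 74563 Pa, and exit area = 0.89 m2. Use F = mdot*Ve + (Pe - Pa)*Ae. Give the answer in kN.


F = 180.8 * 2746 + (44381 - 74563) * 0.89 = 469615.0 N = 469.6 kN

469.6 kN


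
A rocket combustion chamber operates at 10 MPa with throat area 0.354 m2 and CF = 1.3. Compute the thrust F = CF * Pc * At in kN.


F = 1.3 * 10e6 * 0.354 = 4.6020e+06 N = 4602.0 kN

4602.0 kN


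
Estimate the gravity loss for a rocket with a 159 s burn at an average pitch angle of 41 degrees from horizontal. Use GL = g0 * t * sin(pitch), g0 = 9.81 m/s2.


GL = 9.81 * 159 * sin(41 deg) = 1023 m/s

1023 m/s


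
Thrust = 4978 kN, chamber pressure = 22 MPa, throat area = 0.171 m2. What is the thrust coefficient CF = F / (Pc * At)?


CF = 4978000 / (22e6 * 0.171) = 1.32

1.32


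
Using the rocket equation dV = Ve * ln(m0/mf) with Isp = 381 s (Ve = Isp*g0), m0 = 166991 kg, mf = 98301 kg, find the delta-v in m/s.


Ve = 381 * 9.81 = 3737.61 m/s
dV = 3737.61 * ln(166991/98301) = 1981 m/s

1981 m/s


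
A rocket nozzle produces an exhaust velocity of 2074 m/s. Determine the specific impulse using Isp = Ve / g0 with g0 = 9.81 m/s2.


Isp = Ve / g0 = 2074 / 9.81 = 211.4 s

211.4 s


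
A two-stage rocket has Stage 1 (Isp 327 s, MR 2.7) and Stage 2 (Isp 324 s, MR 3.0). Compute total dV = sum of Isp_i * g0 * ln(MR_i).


dV1 = 327 * 9.81 * ln(2.7) = 3186.2 m/s
dV2 = 324 * 9.81 * ln(3.0) = 3491.9 m/s
Total dV = 3186.2 + 3491.9 = 6678.1 m/s ~ 6678 m/s

6678 m/s


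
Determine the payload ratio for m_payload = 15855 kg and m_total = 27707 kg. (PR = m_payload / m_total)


PR = 15855 / 27707 = 0.5722

0.5722


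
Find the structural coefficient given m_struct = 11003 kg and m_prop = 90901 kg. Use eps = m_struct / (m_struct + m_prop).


eps = 11003 / (11003 + 90901) = 0.108

0.108


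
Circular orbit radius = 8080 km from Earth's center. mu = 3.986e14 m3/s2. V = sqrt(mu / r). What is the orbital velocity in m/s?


V = sqrt(3.986e14 / 8080000) = 7024 m/s

7024 m/s


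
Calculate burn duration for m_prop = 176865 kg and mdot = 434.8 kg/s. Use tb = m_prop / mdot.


tb = 176865 / 434.8 = 406.8 s

406.8 s


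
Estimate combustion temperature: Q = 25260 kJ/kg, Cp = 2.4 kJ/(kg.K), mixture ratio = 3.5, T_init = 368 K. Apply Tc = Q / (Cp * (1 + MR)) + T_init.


Tc = 25260 / (2.4 * (1 + 3.5)) + 368 = 2707 K

2707 K


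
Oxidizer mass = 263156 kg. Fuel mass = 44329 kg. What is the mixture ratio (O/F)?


MR = 263156 / 44329 = 5.94

5.94


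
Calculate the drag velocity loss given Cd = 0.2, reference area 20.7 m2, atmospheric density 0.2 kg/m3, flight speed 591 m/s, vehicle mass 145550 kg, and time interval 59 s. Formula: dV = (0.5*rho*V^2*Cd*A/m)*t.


D = 0.5 * 0.2 * 591^2 * 0.2 * 20.7 = 144602.33 N
a = 144602.33 / 145550 = 0.9935 m/s2
dV = 0.9935 * 59 = 58.6 m/s

58.6 m/s


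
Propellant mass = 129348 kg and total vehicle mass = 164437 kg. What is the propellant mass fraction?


PMF = 129348 / 164437 = 0.787

0.787


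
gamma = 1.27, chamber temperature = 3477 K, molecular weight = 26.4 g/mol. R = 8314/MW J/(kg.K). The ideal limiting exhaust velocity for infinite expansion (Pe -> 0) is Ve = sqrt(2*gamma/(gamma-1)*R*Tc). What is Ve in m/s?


R = 8314 / 26.4 = 314.92 J/(kg.K)
Ve = sqrt(2 * 1.27 / (1.27 - 1) * 314.92 * 3477) = 3210 m/s

3210 m/s


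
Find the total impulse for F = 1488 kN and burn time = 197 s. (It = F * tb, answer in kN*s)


It = 1488 * 197 = 293136 kN*s

293136 kN*s


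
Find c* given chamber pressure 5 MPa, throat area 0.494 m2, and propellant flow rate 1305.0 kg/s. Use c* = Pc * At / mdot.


c* = 5e6 * 0.494 / 1305.0 = 1893 m/s

1893 m/s


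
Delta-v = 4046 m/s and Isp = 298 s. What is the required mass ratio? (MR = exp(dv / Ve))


Ve = 298 * 9.81 = 2923.38 m/s
MR = exp(4046 / 2923.38) = 3.991

3.991


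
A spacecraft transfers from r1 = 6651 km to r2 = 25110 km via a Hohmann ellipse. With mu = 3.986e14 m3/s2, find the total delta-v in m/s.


V1 = sqrt(mu/r1) = 7741.5 m/s
dV1 = V1*(sqrt(2*r2/(r1+r2)) - 1) = 1993.06 m/s
V2 = sqrt(mu/r2) = 3984.24 m/s
dV2 = V2*(1 - sqrt(2*r1/(r1+r2))) = 1405.8 m/s
Total dV = 3399 m/s

3399 m/s


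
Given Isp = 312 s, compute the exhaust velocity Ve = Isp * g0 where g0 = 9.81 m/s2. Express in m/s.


Ve = Isp * g0 = 312 * 9.81 = 3060.7 m/s

3060.7 m/s


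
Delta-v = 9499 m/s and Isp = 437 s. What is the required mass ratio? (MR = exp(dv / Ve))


Ve = 437 * 9.81 = 4286.97 m/s
MR = exp(9499 / 4286.97) = 9.169

9.169


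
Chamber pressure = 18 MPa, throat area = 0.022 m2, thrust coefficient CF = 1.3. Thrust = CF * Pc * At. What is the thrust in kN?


F = 1.3 * 18e6 * 0.022 = 514800.0 N = 514.8 kN

514.8 kN


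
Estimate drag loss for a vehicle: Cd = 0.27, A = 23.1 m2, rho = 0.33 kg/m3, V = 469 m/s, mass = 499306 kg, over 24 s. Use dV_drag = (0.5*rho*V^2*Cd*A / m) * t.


D = 0.5 * 0.33 * 469^2 * 0.27 * 23.1 = 226362.96 N
a = 226362.96 / 499306 = 0.4534 m/s2
dV = 0.4534 * 24 = 10.9 m/s

10.9 m/s


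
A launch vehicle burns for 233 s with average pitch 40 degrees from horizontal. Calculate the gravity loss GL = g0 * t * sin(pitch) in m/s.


GL = 9.81 * 233 * sin(40 deg) = 1469 m/s

1469 m/s


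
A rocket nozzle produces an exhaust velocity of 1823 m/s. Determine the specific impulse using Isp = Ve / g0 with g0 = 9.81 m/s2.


Isp = Ve / g0 = 1823 / 9.81 = 185.8 s

185.8 s


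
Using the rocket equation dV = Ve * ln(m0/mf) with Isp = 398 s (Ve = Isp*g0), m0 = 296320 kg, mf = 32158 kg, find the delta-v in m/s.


Ve = 398 * 9.81 = 3904.38 m/s
dV = 3904.38 * ln(296320/32158) = 8671 m/s

8671 m/s


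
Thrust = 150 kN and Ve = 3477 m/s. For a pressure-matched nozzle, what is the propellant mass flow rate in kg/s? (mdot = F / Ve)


mdot = F / Ve = 150000 / 3477 = 43.1 kg/s

43.1 kg/s


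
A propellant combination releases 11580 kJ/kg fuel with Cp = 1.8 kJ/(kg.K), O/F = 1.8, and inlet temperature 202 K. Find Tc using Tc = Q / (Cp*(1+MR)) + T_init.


Tc = 11580 / (1.8 * (1 + 1.8)) + 202 = 2500 K

2500 K


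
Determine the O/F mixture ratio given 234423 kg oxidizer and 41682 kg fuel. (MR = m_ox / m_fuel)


MR = 234423 / 41682 = 5.62

5.62


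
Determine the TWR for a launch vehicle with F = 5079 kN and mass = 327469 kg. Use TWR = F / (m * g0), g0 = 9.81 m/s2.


TWR = 5079000 / (327469 * 9.81) = 1.58

1.58


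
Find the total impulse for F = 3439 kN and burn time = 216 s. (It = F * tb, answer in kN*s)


It = 3439 * 216 = 742824 kN*s

742824 kN*s


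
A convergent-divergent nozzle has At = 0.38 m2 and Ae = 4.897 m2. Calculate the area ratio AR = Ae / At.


AR = 4.897 / 0.38 = 12.9

12.9


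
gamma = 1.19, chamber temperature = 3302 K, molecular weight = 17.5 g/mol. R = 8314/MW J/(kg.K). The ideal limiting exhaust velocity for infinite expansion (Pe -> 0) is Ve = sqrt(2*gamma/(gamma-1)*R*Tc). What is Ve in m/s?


R = 8314 / 17.5 = 475.09 J/(kg.K)
Ve = sqrt(2 * 1.19 / (1.19 - 1) * 475.09 * 3302) = 4433 m/s

4433 m/s


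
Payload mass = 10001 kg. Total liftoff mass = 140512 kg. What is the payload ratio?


PR = 10001 / 140512 = 0.0712

0.0712


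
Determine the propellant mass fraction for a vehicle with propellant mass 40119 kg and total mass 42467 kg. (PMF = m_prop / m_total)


PMF = 40119 / 42467 = 0.945

0.945


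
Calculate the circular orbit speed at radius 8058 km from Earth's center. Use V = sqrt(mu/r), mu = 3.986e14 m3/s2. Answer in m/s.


V = sqrt(3.986e14 / 8058000) = 7033 m/s

7033 m/s


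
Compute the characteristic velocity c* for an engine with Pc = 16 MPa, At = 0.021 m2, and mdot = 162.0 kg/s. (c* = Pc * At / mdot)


c* = 16e6 * 0.021 / 162.0 = 2074 m/s

2074 m/s


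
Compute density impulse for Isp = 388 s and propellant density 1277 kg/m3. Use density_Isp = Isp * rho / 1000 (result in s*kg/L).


rho*Isp = 388 * 1277 / 1000 = 495 s*kg/L

495 s*kg/L


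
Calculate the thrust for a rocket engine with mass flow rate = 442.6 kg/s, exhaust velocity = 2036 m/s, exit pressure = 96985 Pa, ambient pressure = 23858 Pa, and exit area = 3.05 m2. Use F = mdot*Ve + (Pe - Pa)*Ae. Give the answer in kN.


F = 442.6 * 2036 + (96985 - 23858) * 3.05 = 1.1242e+06 N = 1124.2 kN

1124.2 kN


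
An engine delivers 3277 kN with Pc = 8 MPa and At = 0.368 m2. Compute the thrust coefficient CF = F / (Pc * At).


CF = 3277000 / (8e6 * 0.368) = 1.11

1.11


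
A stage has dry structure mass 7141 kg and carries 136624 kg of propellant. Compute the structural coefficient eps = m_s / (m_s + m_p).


eps = 7141 / (7141 + 136624) = 0.0497

0.0497


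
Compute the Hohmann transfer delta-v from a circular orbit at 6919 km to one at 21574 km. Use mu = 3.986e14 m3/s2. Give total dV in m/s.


V1 = sqrt(mu/r1) = 7590.09 m/s
dV1 = V1*(sqrt(2*r2/(r1+r2)) - 1) = 1750.15 m/s
V2 = sqrt(mu/r2) = 4298.37 m/s
dV2 = V2*(1 - sqrt(2*r1/(r1+r2))) = 1302.85 m/s
Total dV = 3053 m/s

3053 m/s


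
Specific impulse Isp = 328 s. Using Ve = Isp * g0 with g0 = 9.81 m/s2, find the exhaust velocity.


Ve = Isp * g0 = 328 * 9.81 = 3217.7 m/s

3217.7 m/s


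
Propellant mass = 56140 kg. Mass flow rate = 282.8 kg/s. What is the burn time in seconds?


tb = 56140 / 282.8 = 198.5 s

198.5 s


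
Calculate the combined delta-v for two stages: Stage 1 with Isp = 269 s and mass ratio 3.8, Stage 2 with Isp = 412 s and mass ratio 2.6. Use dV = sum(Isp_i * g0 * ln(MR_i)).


dV1 = 269 * 9.81 * ln(3.8) = 3522.9 m/s
dV2 = 412 * 9.81 * ln(2.6) = 3861.9 m/s
Total dV = 3522.9 + 3861.9 = 7384.8 m/s ~ 7385 m/s

7385 m/s


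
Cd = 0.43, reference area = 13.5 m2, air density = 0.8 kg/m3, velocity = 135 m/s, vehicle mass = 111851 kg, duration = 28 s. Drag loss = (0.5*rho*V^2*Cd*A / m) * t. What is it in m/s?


D = 0.5 * 0.8 * 135^2 * 0.43 * 13.5 = 42318.45 N
a = 42318.45 / 111851 = 0.3783 m/s2
dV = 0.3783 * 28 = 10.6 m/s

10.6 m/s


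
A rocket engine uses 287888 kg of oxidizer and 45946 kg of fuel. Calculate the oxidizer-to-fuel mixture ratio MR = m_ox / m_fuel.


MR = 287888 / 45946 = 6.27

6.27


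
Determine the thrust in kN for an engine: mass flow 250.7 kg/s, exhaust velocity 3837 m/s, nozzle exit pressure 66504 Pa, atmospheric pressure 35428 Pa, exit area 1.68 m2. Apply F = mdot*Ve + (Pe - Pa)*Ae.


F = 250.7 * 3837 + (66504 - 35428) * 1.68 = 1.0141e+06 N = 1014.1 kN

1014.1 kN


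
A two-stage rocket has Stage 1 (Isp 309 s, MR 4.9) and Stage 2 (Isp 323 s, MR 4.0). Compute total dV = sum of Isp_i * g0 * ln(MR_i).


dV1 = 309 * 9.81 * ln(4.9) = 4817.4 m/s
dV2 = 323 * 9.81 * ln(4.0) = 4392.7 m/s
Total dV = 4817.4 + 4392.7 = 9210.1 m/s ~ 9210 m/s

9210 m/s


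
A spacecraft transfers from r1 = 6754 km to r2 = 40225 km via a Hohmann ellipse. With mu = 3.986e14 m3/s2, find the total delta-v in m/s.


V1 = sqrt(mu/r1) = 7682.24 m/s
dV1 = V1*(sqrt(2*r2/(r1+r2)) - 1) = 2370.84 m/s
V2 = sqrt(mu/r2) = 3147.9 m/s
dV2 = V2*(1 - sqrt(2*r1/(r1+r2))) = 1459.93 m/s
Total dV = 3831 m/s

3831 m/s


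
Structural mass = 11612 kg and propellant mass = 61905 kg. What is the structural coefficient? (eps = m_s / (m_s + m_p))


eps = 11612 / (11612 + 61905) = 0.1579

0.1579


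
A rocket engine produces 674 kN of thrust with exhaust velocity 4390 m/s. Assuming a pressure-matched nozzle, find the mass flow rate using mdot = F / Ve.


mdot = F / Ve = 674000 / 4390 = 153.5 kg/s

153.5 kg/s


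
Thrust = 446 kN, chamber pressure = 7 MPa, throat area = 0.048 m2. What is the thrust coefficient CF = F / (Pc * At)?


CF = 446000 / (7e6 * 0.048) = 1.33

1.33


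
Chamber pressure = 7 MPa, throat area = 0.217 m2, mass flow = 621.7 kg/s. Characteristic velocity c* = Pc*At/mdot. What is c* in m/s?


c* = 7e6 * 0.217 / 621.7 = 2443 m/s

2443 m/s


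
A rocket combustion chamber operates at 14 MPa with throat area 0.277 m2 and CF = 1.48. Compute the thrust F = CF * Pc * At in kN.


F = 1.48 * 14e6 * 0.277 = 5.7394e+06 N = 5739.4 kN

5739.4 kN


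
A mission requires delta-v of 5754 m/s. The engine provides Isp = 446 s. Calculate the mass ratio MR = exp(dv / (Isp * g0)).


Ve = 446 * 9.81 = 4375.26 m/s
MR = exp(5754 / 4375.26) = 3.725

3.725


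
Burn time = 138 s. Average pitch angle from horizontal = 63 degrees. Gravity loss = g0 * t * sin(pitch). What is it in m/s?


GL = 9.81 * 138 * sin(63 deg) = 1206 m/s

1206 m/s


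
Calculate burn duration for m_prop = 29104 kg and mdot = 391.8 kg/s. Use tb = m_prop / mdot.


tb = 29104 / 391.8 = 74.3 s

74.3 s


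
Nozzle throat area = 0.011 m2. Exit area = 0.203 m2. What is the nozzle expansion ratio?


AR = 0.203 / 0.011 = 18.5

18.5


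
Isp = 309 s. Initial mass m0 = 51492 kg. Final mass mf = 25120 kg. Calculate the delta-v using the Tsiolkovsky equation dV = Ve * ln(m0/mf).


Ve = 309 * 9.81 = 3031.29 m/s
dV = 3031.29 * ln(51492/25120) = 2176 m/s

2176 m/s


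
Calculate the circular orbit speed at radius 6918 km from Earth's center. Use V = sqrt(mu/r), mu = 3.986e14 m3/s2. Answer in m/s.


V = sqrt(3.986e14 / 6918000) = 7591 m/s

7591 m/s


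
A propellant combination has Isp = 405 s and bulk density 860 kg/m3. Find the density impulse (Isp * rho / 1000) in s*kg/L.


rho*Isp = 405 * 860 / 1000 = 348 s*kg/L

348 s*kg/L


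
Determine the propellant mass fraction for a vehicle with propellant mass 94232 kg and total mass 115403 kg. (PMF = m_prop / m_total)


PMF = 94232 / 115403 = 0.817

0.817


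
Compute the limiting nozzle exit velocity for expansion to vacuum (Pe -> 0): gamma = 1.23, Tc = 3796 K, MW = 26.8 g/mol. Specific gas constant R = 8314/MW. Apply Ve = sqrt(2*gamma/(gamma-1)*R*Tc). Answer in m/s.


R = 8314 / 26.8 = 310.22 J/(kg.K)
Ve = sqrt(2 * 1.23 / (1.23 - 1) * 310.22 * 3796) = 3549 m/s

3549 m/s


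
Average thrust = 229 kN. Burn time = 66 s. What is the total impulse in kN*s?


It = 229 * 66 = 15114 kN*s

15114 kN*s


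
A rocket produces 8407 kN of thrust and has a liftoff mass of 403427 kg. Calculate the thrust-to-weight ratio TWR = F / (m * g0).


TWR = 8407000 / (403427 * 9.81) = 2.12

2.12


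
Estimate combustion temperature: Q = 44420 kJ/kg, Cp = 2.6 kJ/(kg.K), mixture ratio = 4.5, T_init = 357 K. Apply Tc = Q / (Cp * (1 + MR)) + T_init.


Tc = 44420 / (2.6 * (1 + 4.5)) + 357 = 3463 K

3463 K


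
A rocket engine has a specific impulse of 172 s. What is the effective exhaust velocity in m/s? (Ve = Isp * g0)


Ve = Isp * g0 = 172 * 9.81 = 1687.3 m/s

1687.3 m/s


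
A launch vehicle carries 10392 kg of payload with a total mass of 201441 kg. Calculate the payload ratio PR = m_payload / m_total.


PR = 10392 / 201441 = 0.0516

0.0516


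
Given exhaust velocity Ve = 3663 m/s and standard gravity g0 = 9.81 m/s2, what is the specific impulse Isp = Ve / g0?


Isp = Ve / g0 = 3663 / 9.81 = 373.4 s

373.4 s


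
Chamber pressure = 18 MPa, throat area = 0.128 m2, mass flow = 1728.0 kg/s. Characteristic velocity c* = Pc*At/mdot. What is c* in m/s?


c* = 18e6 * 0.128 / 1728.0 = 1333 m/s

1333 m/s


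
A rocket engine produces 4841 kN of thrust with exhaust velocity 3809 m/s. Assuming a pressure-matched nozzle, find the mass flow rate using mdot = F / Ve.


mdot = F / Ve = 4841000 / 3809 = 1270.9 kg/s

1270.9 kg/s


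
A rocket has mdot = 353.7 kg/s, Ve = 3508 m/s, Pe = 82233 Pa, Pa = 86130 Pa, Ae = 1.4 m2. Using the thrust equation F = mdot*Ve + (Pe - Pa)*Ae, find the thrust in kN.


F = 353.7 * 3508 + (82233 - 86130) * 1.4 = 1.2353e+06 N = 1235.3 kN

1235.3 kN


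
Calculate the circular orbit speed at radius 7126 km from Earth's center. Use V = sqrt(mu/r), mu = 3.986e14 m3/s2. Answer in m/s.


V = sqrt(3.986e14 / 7126000) = 7479 m/s

7479 m/s


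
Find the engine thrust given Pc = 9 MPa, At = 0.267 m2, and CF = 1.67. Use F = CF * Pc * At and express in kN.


F = 1.67 * 9e6 * 0.267 = 4.0130e+06 N = 4013.0 kN

4013.0 kN


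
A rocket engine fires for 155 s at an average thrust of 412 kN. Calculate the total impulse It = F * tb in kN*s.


It = 412 * 155 = 63860 kN*s

63860 kN*s


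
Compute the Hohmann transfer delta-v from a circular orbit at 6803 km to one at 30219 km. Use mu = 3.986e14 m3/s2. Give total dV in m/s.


V1 = sqrt(mu/r1) = 7654.53 m/s
dV1 = V1*(sqrt(2*r2/(r1+r2)) - 1) = 2125.58 m/s
V2 = sqrt(mu/r2) = 3631.86 m/s
dV2 = V2*(1 - sqrt(2*r1/(r1+r2))) = 1430.13 m/s
Total dV = 3556 m/s

3556 m/s


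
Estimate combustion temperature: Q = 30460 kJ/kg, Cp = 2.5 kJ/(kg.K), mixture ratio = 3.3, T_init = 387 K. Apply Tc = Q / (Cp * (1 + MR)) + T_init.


Tc = 30460 / (2.5 * (1 + 3.3)) + 387 = 3220 K

3220 K


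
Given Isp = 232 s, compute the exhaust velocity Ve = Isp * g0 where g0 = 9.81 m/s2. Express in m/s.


Ve = Isp * g0 = 232 * 9.81 = 2275.9 m/s

2275.9 m/s


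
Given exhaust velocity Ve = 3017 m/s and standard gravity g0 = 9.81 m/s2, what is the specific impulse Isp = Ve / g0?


Isp = Ve / g0 = 3017 / 9.81 = 307.5 s

307.5 s


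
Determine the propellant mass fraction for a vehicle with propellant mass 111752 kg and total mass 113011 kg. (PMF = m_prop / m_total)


PMF = 111752 / 113011 = 0.989

0.989


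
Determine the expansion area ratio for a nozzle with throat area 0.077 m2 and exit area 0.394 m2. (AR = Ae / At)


AR = 0.394 / 0.077 = 5.1

5.1


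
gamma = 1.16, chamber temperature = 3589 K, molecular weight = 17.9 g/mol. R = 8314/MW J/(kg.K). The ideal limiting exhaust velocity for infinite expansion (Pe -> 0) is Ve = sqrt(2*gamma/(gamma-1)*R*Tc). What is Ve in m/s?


R = 8314 / 17.9 = 464.47 J/(kg.K)
Ve = sqrt(2 * 1.16 / (1.16 - 1) * 464.47 * 3589) = 4916 m/s

4916 m/s


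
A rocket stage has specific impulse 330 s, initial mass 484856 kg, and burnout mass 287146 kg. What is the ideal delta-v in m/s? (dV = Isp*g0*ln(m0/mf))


Ve = 330 * 9.81 = 3237.3 m/s
dV = 3237.3 * ln(484856/287146) = 1696 m/s

1696 m/s


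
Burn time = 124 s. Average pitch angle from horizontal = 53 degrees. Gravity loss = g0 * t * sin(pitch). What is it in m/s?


GL = 9.81 * 124 * sin(53 deg) = 971 m/s

971 m/s


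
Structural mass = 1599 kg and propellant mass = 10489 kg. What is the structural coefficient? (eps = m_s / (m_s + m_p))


eps = 1599 / (1599 + 10489) = 0.1323

0.1323


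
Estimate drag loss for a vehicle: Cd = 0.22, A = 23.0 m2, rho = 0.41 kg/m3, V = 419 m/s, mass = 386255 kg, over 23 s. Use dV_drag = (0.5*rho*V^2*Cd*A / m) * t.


D = 0.5 * 0.41 * 419^2 * 0.22 * 23.0 = 182109.43 N
a = 182109.43 / 386255 = 0.4715 m/s2
dV = 0.4715 * 23 = 10.8 m/s

10.8 m/s


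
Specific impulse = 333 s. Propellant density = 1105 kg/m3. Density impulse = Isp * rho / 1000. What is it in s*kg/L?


rho*Isp = 333 * 1105 / 1000 = 368 s*kg/L

368 s*kg/L


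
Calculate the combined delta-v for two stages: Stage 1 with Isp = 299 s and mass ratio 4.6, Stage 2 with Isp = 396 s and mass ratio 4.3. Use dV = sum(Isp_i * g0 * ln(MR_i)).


dV1 = 299 * 9.81 * ln(4.6) = 4476.2 m/s
dV2 = 396 * 9.81 * ln(4.3) = 5666.4 m/s
Total dV = 4476.2 + 5666.4 = 10142.6 m/s ~ 10143 m/s

10143 m/s


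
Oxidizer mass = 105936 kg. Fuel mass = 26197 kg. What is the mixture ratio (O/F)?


MR = 105936 / 26197 = 4.04

4.04


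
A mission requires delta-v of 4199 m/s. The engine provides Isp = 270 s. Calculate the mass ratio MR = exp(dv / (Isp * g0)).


Ve = 270 * 9.81 = 2648.7 m/s
MR = exp(4199 / 2648.7) = 4.881

4.881


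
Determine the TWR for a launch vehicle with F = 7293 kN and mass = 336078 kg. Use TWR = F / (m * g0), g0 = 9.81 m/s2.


TWR = 7293000 / (336078 * 9.81) = 2.21

2.21


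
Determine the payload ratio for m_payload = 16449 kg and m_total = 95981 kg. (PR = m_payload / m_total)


PR = 16449 / 95981 = 0.1714

0.1714


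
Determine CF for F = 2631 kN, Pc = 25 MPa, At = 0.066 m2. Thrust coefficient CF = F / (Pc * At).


CF = 2631000 / (25e6 * 0.066) = 1.59

1.59


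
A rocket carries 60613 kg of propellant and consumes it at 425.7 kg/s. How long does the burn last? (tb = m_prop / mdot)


tb = 60613 / 425.7 = 142.4 s

142.4 s


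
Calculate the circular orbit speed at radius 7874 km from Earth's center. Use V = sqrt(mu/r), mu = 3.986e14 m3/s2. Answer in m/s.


V = sqrt(3.986e14 / 7874000) = 7115 m/s

7115 m/s


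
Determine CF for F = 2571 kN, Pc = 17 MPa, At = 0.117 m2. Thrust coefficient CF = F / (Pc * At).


CF = 2571000 / (17e6 * 0.117) = 1.29

1.29


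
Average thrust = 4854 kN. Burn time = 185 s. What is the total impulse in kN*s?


It = 4854 * 185 = 897990 kN*s

897990 kN*s


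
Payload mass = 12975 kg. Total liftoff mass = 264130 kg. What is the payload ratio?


PR = 12975 / 264130 = 0.0491

0.0491


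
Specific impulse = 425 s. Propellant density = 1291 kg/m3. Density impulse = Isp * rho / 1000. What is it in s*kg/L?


rho*Isp = 425 * 1291 / 1000 = 549 s*kg/L

549 s*kg/L


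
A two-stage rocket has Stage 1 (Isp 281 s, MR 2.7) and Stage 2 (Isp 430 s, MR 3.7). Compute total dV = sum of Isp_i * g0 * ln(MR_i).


dV1 = 281 * 9.81 * ln(2.7) = 2738.0 m/s
dV2 = 430 * 9.81 * ln(3.7) = 5518.9 m/s
Total dV = 2738.0 + 5518.9 = 8256.9 m/s ~ 8257 m/s

8257 m/s


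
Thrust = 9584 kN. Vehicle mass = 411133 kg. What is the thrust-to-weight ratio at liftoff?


TWR = 9584000 / (411133 * 9.81) = 2.38

2.38


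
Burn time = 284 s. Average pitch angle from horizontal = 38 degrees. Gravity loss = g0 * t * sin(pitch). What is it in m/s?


GL = 9.81 * 284 * sin(38 deg) = 1715 m/s

1715 m/s


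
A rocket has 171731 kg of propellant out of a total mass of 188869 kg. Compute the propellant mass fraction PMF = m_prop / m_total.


PMF = 171731 / 188869 = 0.909

0.909


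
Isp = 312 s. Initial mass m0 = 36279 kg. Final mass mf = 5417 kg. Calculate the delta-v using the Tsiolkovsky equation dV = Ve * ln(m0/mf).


Ve = 312 * 9.81 = 3060.72 m/s
dV = 3060.72 * ln(36279/5417) = 5821 m/s

5821 m/s


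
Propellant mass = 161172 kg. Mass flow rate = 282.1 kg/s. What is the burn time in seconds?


tb = 161172 / 282.1 = 571.3 s

571.3 s


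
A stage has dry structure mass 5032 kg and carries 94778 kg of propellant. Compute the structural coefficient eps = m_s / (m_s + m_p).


eps = 5032 / (5032 + 94778) = 0.0504

0.0504


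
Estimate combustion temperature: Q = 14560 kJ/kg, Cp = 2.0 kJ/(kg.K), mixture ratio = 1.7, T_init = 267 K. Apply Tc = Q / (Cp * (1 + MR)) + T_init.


Tc = 14560 / (2.0 * (1 + 1.7)) + 267 = 2963 K

2963 K


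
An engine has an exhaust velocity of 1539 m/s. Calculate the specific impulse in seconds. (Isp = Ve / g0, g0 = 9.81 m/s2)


Isp = Ve / g0 = 1539 / 9.81 = 156.9 s

156.9 s


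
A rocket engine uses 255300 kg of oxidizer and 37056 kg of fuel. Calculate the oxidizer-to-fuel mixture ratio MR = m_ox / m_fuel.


MR = 255300 / 37056 = 6.89

6.89


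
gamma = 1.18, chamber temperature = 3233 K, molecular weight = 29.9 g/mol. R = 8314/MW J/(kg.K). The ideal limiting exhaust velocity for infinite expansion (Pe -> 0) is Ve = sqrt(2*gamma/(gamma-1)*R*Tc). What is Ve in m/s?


R = 8314 / 29.9 = 278.06 J/(kg.K)
Ve = sqrt(2 * 1.18 / (1.18 - 1) * 278.06 * 3233) = 3433 m/s

3433 m/s


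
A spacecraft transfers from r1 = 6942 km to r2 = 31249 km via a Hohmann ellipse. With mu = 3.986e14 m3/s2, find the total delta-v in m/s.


V1 = sqrt(mu/r1) = 7577.51 m/s
dV1 = V1*(sqrt(2*r2/(r1+r2)) - 1) = 2115.95 m/s
V2 = sqrt(mu/r2) = 3571.5 m/s
dV2 = V2*(1 - sqrt(2*r1/(r1+r2))) = 1418.09 m/s
Total dV = 3534 m/s

3534 m/s


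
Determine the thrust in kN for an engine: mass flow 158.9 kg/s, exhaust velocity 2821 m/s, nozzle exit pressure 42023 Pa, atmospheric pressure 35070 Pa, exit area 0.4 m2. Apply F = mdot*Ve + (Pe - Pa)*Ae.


F = 158.9 * 2821 + (42023 - 35070) * 0.4 = 451038.0 N = 451.0 kN

451.0 kN


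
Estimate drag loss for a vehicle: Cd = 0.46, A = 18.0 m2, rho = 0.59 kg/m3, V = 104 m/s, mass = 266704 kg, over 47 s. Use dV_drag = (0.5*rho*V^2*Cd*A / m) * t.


D = 0.5 * 0.59 * 104^2 * 0.46 * 18.0 = 26419.16 N
a = 26419.16 / 266704 = 0.0991 m/s2
dV = 0.0991 * 47 = 4.7 m/s

4.7 m/s


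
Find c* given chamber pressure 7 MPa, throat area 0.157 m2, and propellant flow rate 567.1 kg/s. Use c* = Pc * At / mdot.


c* = 7e6 * 0.157 / 567.1 = 1938 m/s

1938 m/s


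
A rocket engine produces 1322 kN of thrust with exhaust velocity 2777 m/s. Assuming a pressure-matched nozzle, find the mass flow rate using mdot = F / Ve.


mdot = F / Ve = 1322000 / 2777 = 476.1 kg/s

476.1 kg/s


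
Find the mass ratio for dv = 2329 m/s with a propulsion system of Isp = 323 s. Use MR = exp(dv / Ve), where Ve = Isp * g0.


Ve = 323 * 9.81 = 3168.63 m/s
MR = exp(2329 / 3168.63) = 2.086

2.086


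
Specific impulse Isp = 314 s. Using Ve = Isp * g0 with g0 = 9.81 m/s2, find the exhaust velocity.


Ve = Isp * g0 = 314 * 9.81 = 3080.3 m/s

3080.3 m/s


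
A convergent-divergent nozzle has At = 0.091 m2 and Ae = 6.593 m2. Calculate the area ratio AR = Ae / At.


AR = 6.593 / 0.091 = 72.5

72.5


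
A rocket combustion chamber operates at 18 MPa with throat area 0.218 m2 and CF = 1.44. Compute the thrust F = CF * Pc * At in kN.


F = 1.44 * 18e6 * 0.218 = 5.6506e+06 N = 5650.6 kN

5650.6 kN


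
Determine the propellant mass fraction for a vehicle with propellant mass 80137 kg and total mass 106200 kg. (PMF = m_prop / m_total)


PMF = 80137 / 106200 = 0.755

0.755


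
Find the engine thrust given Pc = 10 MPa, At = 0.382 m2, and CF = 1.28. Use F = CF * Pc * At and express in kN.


F = 1.28 * 10e6 * 0.382 = 4.8896e+06 N = 4889.6 kN

4889.6 kN


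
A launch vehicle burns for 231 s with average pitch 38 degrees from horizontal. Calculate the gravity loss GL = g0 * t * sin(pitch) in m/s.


GL = 9.81 * 231 * sin(38 deg) = 1395 m/s

1395 m/s


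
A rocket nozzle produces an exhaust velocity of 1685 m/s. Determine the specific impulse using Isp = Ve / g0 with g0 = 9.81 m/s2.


Isp = Ve / g0 = 1685 / 9.81 = 171.8 s

171.8 s


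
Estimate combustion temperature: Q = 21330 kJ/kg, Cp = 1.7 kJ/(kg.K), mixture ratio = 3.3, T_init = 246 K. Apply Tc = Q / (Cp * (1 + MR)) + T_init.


Tc = 21330 / (1.7 * (1 + 3.3)) + 246 = 3164 K

3164 K


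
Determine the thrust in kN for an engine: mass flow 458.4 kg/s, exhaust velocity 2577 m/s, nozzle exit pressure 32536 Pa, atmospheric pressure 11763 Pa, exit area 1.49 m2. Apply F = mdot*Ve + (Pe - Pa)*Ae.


F = 458.4 * 2577 + (32536 - 11763) * 1.49 = 1.2122e+06 N = 1212.2 kN

1212.2 kN


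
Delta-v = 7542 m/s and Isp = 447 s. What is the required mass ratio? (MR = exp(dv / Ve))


Ve = 447 * 9.81 = 4385.07 m/s
MR = exp(7542 / 4385.07) = 5.584

5.584


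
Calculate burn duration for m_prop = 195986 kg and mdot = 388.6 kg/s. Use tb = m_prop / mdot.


tb = 195986 / 388.6 = 504.3 s

504.3 s


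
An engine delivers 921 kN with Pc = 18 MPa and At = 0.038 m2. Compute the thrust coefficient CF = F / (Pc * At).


CF = 921000 / (18e6 * 0.038) = 1.35

1.35


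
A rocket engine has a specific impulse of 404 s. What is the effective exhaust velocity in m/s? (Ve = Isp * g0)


Ve = Isp * g0 = 404 * 9.81 = 3963.2 m/s

3963.2 m/s


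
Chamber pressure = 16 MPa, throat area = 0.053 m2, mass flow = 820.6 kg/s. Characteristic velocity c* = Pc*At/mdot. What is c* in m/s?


c* = 16e6 * 0.053 / 820.6 = 1033 m/s

1033 m/s


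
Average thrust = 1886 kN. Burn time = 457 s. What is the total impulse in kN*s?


It = 1886 * 457 = 861902 kN*s

861902 kN*s


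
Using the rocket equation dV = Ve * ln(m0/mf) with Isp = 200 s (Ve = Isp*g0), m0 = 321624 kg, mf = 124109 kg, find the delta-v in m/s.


Ve = 200 * 9.81 = 1962.0 m/s
dV = 1962.0 * ln(321624/124109) = 1868 m/s

1868 m/s


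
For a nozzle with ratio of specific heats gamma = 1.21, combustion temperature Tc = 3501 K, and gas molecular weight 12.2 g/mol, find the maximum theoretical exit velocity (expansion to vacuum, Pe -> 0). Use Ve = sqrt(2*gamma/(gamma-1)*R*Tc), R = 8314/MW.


R = 8314 / 12.2 = 681.48 J/(kg.K)
Ve = sqrt(2 * 1.21 / (1.21 - 1) * 681.48 * 3501) = 5243 m/s

5243 m/s


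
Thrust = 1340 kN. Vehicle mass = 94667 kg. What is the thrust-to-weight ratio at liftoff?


TWR = 1340000 / (94667 * 9.81) = 1.44

1.44


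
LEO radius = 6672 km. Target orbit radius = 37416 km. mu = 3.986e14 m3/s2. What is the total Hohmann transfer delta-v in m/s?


V1 = sqrt(mu/r1) = 7729.31 m/s
dV1 = V1*(sqrt(2*r2/(r1+r2)) - 1) = 2340.57 m/s
V2 = sqrt(mu/r2) = 3263.92 m/s
dV2 = V2*(1 - sqrt(2*r1/(r1+r2))) = 1468.27 m/s
Total dV = 3809 m/s

3809 m/s


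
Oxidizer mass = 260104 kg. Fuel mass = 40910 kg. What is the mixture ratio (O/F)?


MR = 260104 / 40910 = 6.36

6.36


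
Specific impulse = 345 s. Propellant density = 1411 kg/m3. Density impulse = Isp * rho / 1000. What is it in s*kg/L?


rho*Isp = 345 * 1411 / 1000 = 487 s*kg/L

487 s*kg/L


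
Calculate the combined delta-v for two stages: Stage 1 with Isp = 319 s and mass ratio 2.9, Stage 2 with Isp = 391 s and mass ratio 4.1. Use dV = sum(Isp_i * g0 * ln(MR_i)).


dV1 = 319 * 9.81 * ln(2.9) = 3331.9 m/s
dV2 = 391 * 9.81 * ln(4.1) = 5412.1 m/s
Total dV = 3331.9 + 5412.1 = 8744.0 m/s ~ 8744 m/s

8744 m/s


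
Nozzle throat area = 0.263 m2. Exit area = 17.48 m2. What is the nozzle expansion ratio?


AR = 17.48 / 0.263 = 66.5

66.5


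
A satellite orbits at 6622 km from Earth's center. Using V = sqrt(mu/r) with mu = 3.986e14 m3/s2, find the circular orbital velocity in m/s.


V = sqrt(3.986e14 / 6622000) = 7758 m/s

7758 m/s


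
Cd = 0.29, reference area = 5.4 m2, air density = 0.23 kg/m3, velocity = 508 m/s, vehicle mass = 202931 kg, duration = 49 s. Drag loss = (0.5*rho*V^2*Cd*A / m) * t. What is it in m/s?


D = 0.5 * 0.23 * 508^2 * 0.29 * 5.4 = 46474.75 N
a = 46474.75 / 202931 = 0.229 m/s2
dV = 0.229 * 49 = 11.2 m/s

11.2 m/s


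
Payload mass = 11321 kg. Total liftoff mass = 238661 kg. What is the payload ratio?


PR = 11321 / 238661 = 0.0474

0.0474


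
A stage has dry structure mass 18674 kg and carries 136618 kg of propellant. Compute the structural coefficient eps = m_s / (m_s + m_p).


eps = 18674 / (18674 + 136618) = 0.1203

0.1203


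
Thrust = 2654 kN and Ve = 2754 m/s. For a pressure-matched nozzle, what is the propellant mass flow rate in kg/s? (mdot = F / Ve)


mdot = F / Ve = 2654000 / 2754 = 963.7 kg/s

963.7 kg/s


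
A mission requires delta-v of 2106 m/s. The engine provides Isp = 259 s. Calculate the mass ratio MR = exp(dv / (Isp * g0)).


Ve = 259 * 9.81 = 2540.79 m/s
MR = exp(2106 / 2540.79) = 2.291

2.291


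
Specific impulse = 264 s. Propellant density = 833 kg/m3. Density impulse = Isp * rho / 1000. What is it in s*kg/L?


rho*Isp = 264 * 833 / 1000 = 220 s*kg/L

220 s*kg/L


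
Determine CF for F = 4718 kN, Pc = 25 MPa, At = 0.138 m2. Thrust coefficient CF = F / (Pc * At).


CF = 4718000 / (25e6 * 0.138) = 1.37

1.37


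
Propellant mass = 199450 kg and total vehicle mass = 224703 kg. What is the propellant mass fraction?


PMF = 199450 / 224703 = 0.888

0.888


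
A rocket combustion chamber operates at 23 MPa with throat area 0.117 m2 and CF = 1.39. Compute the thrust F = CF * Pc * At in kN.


F = 1.39 * 23e6 * 0.117 = 3.7405e+06 N = 3740.5 kN

3740.5 kN


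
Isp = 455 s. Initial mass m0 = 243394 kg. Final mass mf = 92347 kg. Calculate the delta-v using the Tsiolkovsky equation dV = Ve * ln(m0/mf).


Ve = 455 * 9.81 = 4463.55 m/s
dV = 4463.55 * ln(243394/92347) = 4326 m/s

4326 m/s


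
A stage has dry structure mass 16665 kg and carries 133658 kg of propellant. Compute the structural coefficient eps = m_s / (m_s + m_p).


eps = 16665 / (16665 + 133658) = 0.1109

0.1109


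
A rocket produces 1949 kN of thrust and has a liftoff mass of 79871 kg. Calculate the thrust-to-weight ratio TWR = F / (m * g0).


TWR = 1949000 / (79871 * 9.81) = 2.49

2.49


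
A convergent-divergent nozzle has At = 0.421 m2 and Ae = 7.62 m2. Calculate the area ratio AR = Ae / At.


AR = 7.62 / 0.421 = 18.1

18.1


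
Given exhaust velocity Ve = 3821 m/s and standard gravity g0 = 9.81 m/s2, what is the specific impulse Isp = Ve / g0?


Isp = Ve / g0 = 3821 / 9.81 = 389.5 s

389.5 s


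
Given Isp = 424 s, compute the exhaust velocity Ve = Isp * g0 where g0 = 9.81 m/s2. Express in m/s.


Ve = Isp * g0 = 424 * 9.81 = 4159.4 m/s

4159.4 m/s


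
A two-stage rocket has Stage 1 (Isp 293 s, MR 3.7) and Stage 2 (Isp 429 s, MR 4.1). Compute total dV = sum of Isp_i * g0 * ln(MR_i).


dV1 = 293 * 9.81 * ln(3.7) = 3760.6 m/s
dV2 = 429 * 9.81 * ln(4.1) = 5938.1 m/s
Total dV = 3760.6 + 5938.1 = 9698.7 m/s ~ 9699 m/s

9699 m/s


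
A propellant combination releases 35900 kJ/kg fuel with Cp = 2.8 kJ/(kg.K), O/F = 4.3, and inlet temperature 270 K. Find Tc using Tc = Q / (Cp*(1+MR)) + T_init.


Tc = 35900 / (2.8 * (1 + 4.3)) + 270 = 2689 K

2689 K


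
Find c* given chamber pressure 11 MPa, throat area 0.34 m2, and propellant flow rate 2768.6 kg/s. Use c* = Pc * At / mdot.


c* = 11e6 * 0.34 / 2768.6 = 1351 m/s

1351 m/s


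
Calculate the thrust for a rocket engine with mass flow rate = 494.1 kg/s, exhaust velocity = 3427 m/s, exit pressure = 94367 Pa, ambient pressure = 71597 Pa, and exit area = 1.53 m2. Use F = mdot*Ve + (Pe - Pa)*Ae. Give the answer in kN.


F = 494.1 * 3427 + (94367 - 71597) * 1.53 = 1.7281e+06 N = 1728.1 kN

1728.1 kN


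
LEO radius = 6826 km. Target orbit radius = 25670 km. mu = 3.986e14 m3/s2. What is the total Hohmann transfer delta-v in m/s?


V1 = sqrt(mu/r1) = 7641.62 m/s
dV1 = V1*(sqrt(2*r2/(r1+r2)) - 1) = 1963.4 m/s
V2 = sqrt(mu/r2) = 3940.54 m/s
dV2 = V2*(1 - sqrt(2*r1/(r1+r2))) = 1386.43 m/s
Total dV = 3350 m/s

3350 m/s


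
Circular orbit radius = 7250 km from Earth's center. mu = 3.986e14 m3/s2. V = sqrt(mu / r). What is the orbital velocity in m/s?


V = sqrt(3.986e14 / 7250000) = 7415 m/s

7415 m/s


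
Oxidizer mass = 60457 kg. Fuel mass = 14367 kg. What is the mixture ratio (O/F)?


MR = 60457 / 14367 = 4.21

4.21


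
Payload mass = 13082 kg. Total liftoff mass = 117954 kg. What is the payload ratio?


PR = 13082 / 117954 = 0.1109

0.1109


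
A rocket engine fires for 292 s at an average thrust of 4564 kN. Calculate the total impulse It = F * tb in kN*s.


It = 4564 * 292 = 1332688 kN*s

1332688 kN*s


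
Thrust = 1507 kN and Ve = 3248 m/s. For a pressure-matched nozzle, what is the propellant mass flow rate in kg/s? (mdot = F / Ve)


mdot = F / Ve = 1507000 / 3248 = 464.0 kg/s

464.0 kg/s


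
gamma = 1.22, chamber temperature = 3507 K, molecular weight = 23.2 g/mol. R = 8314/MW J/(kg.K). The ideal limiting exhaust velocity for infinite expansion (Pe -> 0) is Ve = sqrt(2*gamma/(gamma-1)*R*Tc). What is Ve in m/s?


R = 8314 / 23.2 = 358.36 J/(kg.K)
Ve = sqrt(2 * 1.22 / (1.22 - 1) * 358.36 * 3507) = 3733 m/s

3733 m/s


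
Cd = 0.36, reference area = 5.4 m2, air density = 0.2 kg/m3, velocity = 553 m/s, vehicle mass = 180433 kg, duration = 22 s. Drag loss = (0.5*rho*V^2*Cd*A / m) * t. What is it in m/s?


D = 0.5 * 0.2 * 553^2 * 0.36 * 5.4 = 59449.27 N
a = 59449.27 / 180433 = 0.3295 m/s2
dV = 0.3295 * 22 = 7.2 m/s

7.2 m/s


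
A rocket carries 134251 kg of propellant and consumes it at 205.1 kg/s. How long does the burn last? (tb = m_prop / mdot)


tb = 134251 / 205.1 = 654.6 s

654.6 s


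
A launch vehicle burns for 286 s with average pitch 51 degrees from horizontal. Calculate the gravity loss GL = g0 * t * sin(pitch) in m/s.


GL = 9.81 * 286 * sin(51 deg) = 2180 m/s

2180 m/s


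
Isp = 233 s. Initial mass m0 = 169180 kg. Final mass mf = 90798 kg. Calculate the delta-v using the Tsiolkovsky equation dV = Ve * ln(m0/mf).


Ve = 233 * 9.81 = 2285.73 m/s
dV = 2285.73 * ln(169180/90798) = 1422 m/s

1422 m/s


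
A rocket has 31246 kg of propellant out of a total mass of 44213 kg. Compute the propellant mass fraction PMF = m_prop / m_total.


PMF = 31246 / 44213 = 0.707

0.707


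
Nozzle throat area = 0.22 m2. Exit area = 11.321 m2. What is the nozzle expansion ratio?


AR = 11.321 / 0.22 = 51.5

51.5


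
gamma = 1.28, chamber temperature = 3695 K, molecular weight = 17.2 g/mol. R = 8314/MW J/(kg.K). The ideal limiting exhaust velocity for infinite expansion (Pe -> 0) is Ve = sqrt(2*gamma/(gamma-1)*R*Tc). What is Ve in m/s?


R = 8314 / 17.2 = 483.37 J/(kg.K)
Ve = sqrt(2 * 1.28 / (1.28 - 1) * 483.37 * 3695) = 4041 m/s

4041 m/s


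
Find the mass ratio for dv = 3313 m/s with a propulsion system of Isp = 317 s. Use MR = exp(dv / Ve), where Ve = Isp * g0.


Ve = 317 * 9.81 = 3109.77 m/s
MR = exp(3313 / 3109.77) = 2.902

2.902


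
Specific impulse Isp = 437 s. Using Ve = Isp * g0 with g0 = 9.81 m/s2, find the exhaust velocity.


Ve = Isp * g0 = 437 * 9.81 = 4287.0 m/s

4287.0 m/s


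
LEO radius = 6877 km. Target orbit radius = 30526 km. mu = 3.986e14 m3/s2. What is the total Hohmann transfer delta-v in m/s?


V1 = sqrt(mu/r1) = 7613.23 m/s
dV1 = V1*(sqrt(2*r2/(r1+r2)) - 1) = 2113.47 m/s
V2 = sqrt(mu/r2) = 3613.55 m/s
dV2 = V2*(1 - sqrt(2*r1/(r1+r2))) = 1422.28 m/s
Total dV = 3536 m/s

3536 m/s


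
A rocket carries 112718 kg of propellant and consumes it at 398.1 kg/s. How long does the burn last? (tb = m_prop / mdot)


tb = 112718 / 398.1 = 283.1 s

283.1 s


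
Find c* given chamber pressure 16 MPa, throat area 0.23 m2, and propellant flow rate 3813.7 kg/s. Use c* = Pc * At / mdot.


c* = 16e6 * 0.23 / 3813.7 = 965 m/s

965 m/s


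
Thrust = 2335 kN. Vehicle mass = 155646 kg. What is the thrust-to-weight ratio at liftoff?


TWR = 2335000 / (155646 * 9.81) = 1.53

1.53


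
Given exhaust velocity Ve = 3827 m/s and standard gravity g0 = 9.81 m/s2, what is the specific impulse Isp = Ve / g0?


Isp = Ve / g0 = 3827 / 9.81 = 390.1 s

390.1 s


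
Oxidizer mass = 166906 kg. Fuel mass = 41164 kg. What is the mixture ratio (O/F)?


MR = 166906 / 41164 = 4.05

4.05


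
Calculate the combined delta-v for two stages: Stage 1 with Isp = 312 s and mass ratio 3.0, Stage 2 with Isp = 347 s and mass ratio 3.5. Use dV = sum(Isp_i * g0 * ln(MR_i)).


dV1 = 312 * 9.81 * ln(3.0) = 3362.5 m/s
dV2 = 347 * 9.81 * ln(3.5) = 4264.5 m/s
Total dV = 3362.5 + 4264.5 = 7627.0 m/s ~ 7627 m/s

7627 m/s


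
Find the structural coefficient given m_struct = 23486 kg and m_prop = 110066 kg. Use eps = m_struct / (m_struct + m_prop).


eps = 23486 / (23486 + 110066) = 0.1759

0.1759


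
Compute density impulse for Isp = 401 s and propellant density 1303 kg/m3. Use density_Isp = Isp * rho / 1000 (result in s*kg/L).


rho*Isp = 401 * 1303 / 1000 = 523 s*kg/L

523 s*kg/L


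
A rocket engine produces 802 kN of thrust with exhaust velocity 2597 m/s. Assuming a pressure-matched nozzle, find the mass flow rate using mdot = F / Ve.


mdot = F / Ve = 802000 / 2597 = 308.8 kg/s

308.8 kg/s
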